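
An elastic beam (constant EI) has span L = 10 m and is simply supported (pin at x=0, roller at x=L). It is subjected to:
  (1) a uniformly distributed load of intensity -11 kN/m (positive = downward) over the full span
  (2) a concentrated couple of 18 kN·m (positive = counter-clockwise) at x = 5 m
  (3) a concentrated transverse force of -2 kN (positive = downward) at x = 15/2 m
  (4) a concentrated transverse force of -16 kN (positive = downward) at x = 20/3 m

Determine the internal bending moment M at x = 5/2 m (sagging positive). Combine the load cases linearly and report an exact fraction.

Load 1 — uniform load w=-11 kN/m over full span:
  M_1 = wx(L-x)/2 = (-11)·(5/2)·(10-(5/2))/2 = -825/8 kN·m
Load 2 — applied couple M₀=18 kN·m at a=5 m (b=L-a=5):
  M_2 = M₀x/L  [x≤a] = 18·(5/2)/10 = 9/2 kN·m
Load 3 — point force P=-2 kN at a=15/2 m (b=L-a=5/2):
  M_3 = Pbx/L  [x≤a] = (-2)·(5/2)·(5/2)/10 = -5/4 kN·m
Load 4 — point force P=-16 kN at a=20/3 m (b=L-a=10/3):
  M_4 = Pbx/L  [x≤a] = (-16)·(10/3)·(5/2)/10 = -40/3 kN·m
Superposition: M = Σ M_i = -2717/24 kN·m ≈ -113.208333 kN·m

M(5/2) = -2717/24 kN·m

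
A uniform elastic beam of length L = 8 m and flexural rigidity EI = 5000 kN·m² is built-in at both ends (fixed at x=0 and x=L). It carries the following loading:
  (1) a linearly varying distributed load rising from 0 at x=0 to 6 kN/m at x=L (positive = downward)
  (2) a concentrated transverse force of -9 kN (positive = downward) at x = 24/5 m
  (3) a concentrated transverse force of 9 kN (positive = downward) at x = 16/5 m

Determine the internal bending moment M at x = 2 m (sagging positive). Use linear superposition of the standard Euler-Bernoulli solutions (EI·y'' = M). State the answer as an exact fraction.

Load 1 — triangular load w₀=6 kN/m (0→w₀ over full span):
  M_1 = 3w₀Lx/20 - w₀L²/30 - w₀x³/(6L) = 3·6·8·2/20 - 6·8²/30 - 6·2³/(6·8) = 3/5 kN·m
Load 2 — point force P=-9 kN at a=24/5 m (b=L-a=16/5):
  M_2 = Pb²(3a+b)x/L³ - Pab²/L²  [x≤a] = (-9)·(16/5)²·(3·(24/5)+(16/5))·2/8³ - (-9)·(24/5)·(16/5)²/8² = 72/125 kN·m
Load 3 — point force P=9 kN at a=16/5 m (b=L-a=24/5):
  M_3 = Pb²(3a+b)x/L³ - Pab²/L²  [x≤a] = 9·(24/5)²·(3·(16/5)+(24/5))·2/8³ - 9·(16/5)·(24/5)²/8² = 162/125 kN·m
Superposition: M = Σ M_i = 309/125 kN·m ≈ 2.472000 kN·m

M(2) = 309/125 kN·m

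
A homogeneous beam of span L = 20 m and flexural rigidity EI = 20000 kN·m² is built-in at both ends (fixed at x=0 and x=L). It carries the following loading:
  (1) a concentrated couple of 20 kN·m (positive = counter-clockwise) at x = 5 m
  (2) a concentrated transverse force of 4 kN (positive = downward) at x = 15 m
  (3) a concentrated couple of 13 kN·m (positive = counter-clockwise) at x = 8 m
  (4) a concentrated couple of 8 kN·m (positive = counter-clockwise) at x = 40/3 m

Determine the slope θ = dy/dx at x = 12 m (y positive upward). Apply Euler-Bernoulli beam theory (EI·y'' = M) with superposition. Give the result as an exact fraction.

Load 1 — applied couple M₀=20 kN·m at a=5 m (b=L-a=15):
  θ_1 = (R_Ax²/2 - M_Ax - M₀(x-a))/EI  [x>a] with R_A=9/8, M_A=-15/4 = ((9/8)·12²/2 - (-15/4)·12 - 20·(12-5))/20000 = -7/10000 rad
Load 2 — point force P=4 kN at a=15 m (b=L-a=5):
  θ_2 = -Pb²x(2aL-(3a+b)x)/(2L³EI)  [x≤a] = -4·5²·12·(2·15·20-(3·15+5)·12)/(2·20³·20000) = 0 rad
Load 3 — applied couple M₀=13 kN·m at a=8 m (b=L-a=12):
  θ_3 = (R_Ax²/2 - M_Ax - M₀(x-a))/EI  [x>a] with R_A=117/125, M_A=39/25 = ((117/125)·12²/2 - (39/25)·12 - 13·(12-8))/20000 = -13/78125 rad
Load 4 — applied couple M₀=8 kN·m at a=40/3 m (b=L-a=20/3):
  θ_4 = (R_Ax²/2 - M_Ax)/EI  [x≤a] with R_A=8/15, M_A=8/3 = ((8/15)·12²/2 - (8/3)·12)/20000 = 1/3125 rad
Superposition: θ = Σ θ_i = -683/1250000 rad ≈ -0.000546 rad

θ(12) = -683/1250000 rad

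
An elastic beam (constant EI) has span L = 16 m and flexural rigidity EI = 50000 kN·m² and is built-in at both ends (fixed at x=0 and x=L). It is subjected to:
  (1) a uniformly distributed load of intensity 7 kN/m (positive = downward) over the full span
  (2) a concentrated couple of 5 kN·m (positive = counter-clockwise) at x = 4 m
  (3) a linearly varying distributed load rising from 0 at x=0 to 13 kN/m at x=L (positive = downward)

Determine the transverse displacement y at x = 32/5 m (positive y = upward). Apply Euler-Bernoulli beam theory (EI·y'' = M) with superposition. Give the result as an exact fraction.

Load 1 — uniform load w=7 kN/m over full span:
  y_1 = -wx²(L-x)²/(24EI) = -7·(32/5)²·(16-(32/5))²/(24·50000) = -43008/1953125 m
Load 2 — applied couple M₀=5 kN·m at a=4 m (b=L-a=12):
  y_2 = (R_Ax³/6 - M_Ax²/2 - M₀(x-a)²/2)/EI  [x>a] with R_A=45/128, M_A=-15/16 = ((45/128)·(32/5)³/6 - (-15/16)·(32/5)²/2 - 5·((32/5)-4)²/2)/50000 = 63/156250 m
Load 3 — triangular load w₀=13 kN/m (0→w₀ over full span):
  y_3 = -w₀x²(L-x)²(x+2L)/(120LEI) = -13·(32/5)²·(16-(32/5))²·((32/5)+2·16)/(120·16·50000) = -958464/48828125 m
Superposition: y = Σ y_i = -4027953/97656250 m ≈ -0.041246 m

y(32/5) = -4027953/97656250 m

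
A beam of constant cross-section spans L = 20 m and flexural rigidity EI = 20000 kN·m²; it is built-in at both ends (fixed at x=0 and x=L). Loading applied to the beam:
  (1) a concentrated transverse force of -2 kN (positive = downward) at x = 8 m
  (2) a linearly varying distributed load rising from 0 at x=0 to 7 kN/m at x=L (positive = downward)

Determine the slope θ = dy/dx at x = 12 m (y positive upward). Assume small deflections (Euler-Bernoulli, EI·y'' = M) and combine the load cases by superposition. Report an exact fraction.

θ(12) = 318/78125 rad

Load 1 — point force P=-2 kN at a=8 m (b=L-a=12):
  θ_1 = Pa²(L-x)(2bL-(3b+a)(L-x))/(2L³EI)  [x>a] = (-2)·8²·(20-12)·(2·12·20-(3·12+8)·(20-12))/(2·20³·20000) = -32/78125 rad
Load 2 — triangular load w₀=7 kN/m (0→w₀ over full span):
  θ_2 = -w₀(2x(L-x)(L-2x)(x+2L)+x²(L-x)²)/(120LEI) = -7·(2·12·(20-12)·(20-2·12)·(12+2·20)+12²·(20-12)²)/(120·20·20000) = 14/3125 rad
Superposition: θ = Σ θ_i = 318/78125 rad ≈ 0.004070 rad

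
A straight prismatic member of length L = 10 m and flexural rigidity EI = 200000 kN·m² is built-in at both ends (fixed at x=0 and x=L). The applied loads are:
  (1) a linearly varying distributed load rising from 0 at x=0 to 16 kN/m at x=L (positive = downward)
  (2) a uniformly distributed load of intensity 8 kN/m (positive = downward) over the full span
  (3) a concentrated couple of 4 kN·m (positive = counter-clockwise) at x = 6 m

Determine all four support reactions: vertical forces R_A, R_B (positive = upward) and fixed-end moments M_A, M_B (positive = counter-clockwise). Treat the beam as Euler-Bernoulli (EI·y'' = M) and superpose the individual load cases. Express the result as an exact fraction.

Load 1 — triangular load w₀=16 kN/m (0→w₀ over full span):
  R_A = 3w₀L/20 = 3·16·10/20 = 24 kN
  M_A = w₀L²/30 = 16·10²/30 = 160/3 kN·m
  R_B = 7w₀L/20 = 7·16·10/20 = 56 kN
  M_B = -w₀L²/20 = -16·10²/20 = -80 kN·m
Load 2 — uniform load w=8 kN/m over full span:
  R_A = wL/2 = 8·10/2 = 40 kN
  M_A = wL²/12 = 8·10²/12 = 200/3 kN·m
  R_B = wL/2 = 8·10/2 = 40 kN
  M_B = -wL²/12 = -8·10²/12 = -200/3 kN·m
Load 3 — applied couple M₀=4 kN·m at a=6 m (b=L-a=4):
  R_A = 6M₀ab/L³ = 6·4·6·4/10³ = 72/125 kN
  M_A = M₀b(2a-b)/L² = 4·4·(2·6-4)/10² = 32/25 kN·m
  R_B = -6M₀ab/L³ = -6·4·6·4/10³ = -72/125 kN
  M_B = M₀a(2b-a)/L² = 4·6·(2·4-6)/10² = 12/25 kN·m
Superposition: R_A = 8072/125 kN, M_A = 3032/25 kN·m, R_B = 11928/125 kN, M_B = -10964/75 kN·m

R_A = 8072/125 kN, M_A = 3032/25 kN·m, R_B = 11928/125 kN, M_B = -10964/75 kN·m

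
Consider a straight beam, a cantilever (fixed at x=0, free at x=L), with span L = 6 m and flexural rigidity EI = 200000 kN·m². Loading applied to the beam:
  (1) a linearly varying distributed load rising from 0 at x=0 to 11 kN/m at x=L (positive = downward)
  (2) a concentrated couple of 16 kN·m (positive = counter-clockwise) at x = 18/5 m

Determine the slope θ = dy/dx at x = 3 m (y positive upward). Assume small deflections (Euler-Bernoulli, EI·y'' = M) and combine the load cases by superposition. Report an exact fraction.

θ(3) = -3291/3200000 rad

Load 1 — triangular load w₀=11 kN/m (0→w₀ over full span):
  θ_1 = (w₀Lx²/4-w₀L²x/3-w₀x⁴/(24L))/EI = (11·6·3²/4-11·6²·3/3-11·3⁴/(24·6))/200000 = -4059/3200000 rad
Load 2 — applied couple M₀=16 kN·m at a=18/5 m (b=L-a=12/5):
  θ_2 = M₀x/EI  [x≤a] = 16·3/200000 = 3/12500 rad
Superposition: θ = Σ θ_i = -3291/3200000 rad ≈ -0.001028 rad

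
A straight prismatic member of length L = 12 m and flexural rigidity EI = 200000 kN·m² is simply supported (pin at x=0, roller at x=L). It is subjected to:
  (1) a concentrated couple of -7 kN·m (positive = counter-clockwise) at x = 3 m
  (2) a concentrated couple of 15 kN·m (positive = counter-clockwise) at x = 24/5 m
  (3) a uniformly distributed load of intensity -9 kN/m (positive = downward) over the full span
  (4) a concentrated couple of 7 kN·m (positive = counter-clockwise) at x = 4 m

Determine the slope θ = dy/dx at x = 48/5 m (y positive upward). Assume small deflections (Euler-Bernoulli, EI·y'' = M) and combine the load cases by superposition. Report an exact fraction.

θ(48/5) = -1569523/600000000 rad

Load 1 — applied couple M₀=-7 kN·m at a=3 m (b=L-a=9):
  θ_1 = (M₀x²/(2L)-M₀(x-a)+C₁)/EI  [x>a] with C₁=M₀(3b²-L²)/(6L)=-77/8 = ((-7)·(48/5)²/(2·12)-(-7)·((48/5)-3)+(-77/8))/200000 = 1939/40000000 rad
Load 2 — applied couple M₀=15 kN·m at a=24/5 m (b=L-a=36/5):
  θ_2 = (M₀x²/(2L)-M₀(x-a)+C₁)/EI  [x>a] with C₁=M₀(3b²-L²)/(6L)=12/5 = (15·(48/5)²/(2·12)-15·((48/5)-(24/5))+(12/5))/200000 = -3/50000 rad
Load 3 — uniform load w=-9 kN/m over full span:
  θ_3 = -w(L³-6Lx²+4x³)/(24EI) = -(-9)·(12³-6·12·(48/5)²+4·(48/5)³)/(24·200000) = -8019/3125000 rad
Load 4 — applied couple M₀=7 kN·m at a=4 m (b=L-a=8):
  θ_4 = (M₀x²/(2L)-M₀(x-a)+C₁)/EI  [x>a] with C₁=M₀(3b²-L²)/(6L)=14/3 = (7·(48/5)²/(2·12)-7·((48/5)-4)+(14/3))/200000 = -287/7500000 rad
Superposition: θ = Σ θ_i = -1569523/600000000 rad ≈ -0.002616 rad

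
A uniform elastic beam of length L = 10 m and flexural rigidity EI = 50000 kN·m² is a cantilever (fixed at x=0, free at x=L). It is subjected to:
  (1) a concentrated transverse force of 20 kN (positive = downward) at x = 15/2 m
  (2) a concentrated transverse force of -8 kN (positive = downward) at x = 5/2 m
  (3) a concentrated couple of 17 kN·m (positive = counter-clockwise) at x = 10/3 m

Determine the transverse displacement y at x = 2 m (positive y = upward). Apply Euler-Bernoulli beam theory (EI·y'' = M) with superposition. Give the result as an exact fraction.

y(2) = -21/5000 m

Load 1 — point force P=20 kN at a=15/2 m (b=L-a=5/2):
  y_1 = -Px²(3a-x)/(6EI)  [x≤a] = -20·2²·(3·(15/2)-2)/(6·50000) = -41/7500 m
Load 2 — point force P=-8 kN at a=5/2 m (b=L-a=15/2):
  y_2 = -Px²(3a-x)/(6EI)  [x≤a] = -(-8)·2²·(3·(5/2)-2)/(6·50000) = 11/18750 m
Load 3 — applied couple M₀=17 kN·m at a=10/3 m (b=L-a=20/3):
  y_3 = M₀x²/(2EI)  [x≤a] = 17·2²/(2·50000) = 17/25000 m
Superposition: y = Σ y_i = -21/5000 m ≈ -0.004200 m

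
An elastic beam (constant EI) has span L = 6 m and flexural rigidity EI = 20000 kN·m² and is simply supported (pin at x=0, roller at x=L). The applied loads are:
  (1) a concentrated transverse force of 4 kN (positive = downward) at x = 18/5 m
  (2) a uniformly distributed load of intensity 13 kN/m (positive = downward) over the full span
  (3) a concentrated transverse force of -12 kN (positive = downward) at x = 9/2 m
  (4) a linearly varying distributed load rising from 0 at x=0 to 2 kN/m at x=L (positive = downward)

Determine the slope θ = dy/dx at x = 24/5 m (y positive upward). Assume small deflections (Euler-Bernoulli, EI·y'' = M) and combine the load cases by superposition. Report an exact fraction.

Load 1 — point force P=4 kN at a=18/5 m (b=L-a=12/5):
  θ_1 = -Pa(2L²-6Lx+3x²+a²)/(6LEI)  [x>a] = -4·(18/5)·(2·6²-6·6·(24/5)+3·(24/5)²+(18/5)²)/(6·6·20000) = 117/312500 rad
Load 2 — uniform load w=13 kN/m over full span:
  θ_2 = -w(L³-6Lx²+4x³)/(24EI) = -13·(6³-6·6·(24/5)²+4·(24/5)³)/(24·20000) = 11583/2500000 rad
Load 3 — point force P=-12 kN at a=9/2 m (b=L-a=3/2):
  θ_3 = -Pa(2L²-6Lx+3x²+a²)/(6LEI)  [x>a] = -(-12)·(9/2)·(2·6²-6·6·(24/5)+3·(24/5)²+(9/2)²)/(6·6·20000) = -3429/4000000 rad
Load 4 — triangular load w₀=2 kN/m (0→w₀ over full span):
  θ_4 = -w₀(7L⁴-30L²x²+15x⁴)/(360LEI) = -2·(7·6⁴-30·6²·(24/5)²+15·(24/5)⁴)/(360·6·20000) = 2271/6250000 rad
Superposition: θ = Σ θ_i = 451371/100000000 rad ≈ 0.004514 rad

θ(24/5) = 451371/100000000 rad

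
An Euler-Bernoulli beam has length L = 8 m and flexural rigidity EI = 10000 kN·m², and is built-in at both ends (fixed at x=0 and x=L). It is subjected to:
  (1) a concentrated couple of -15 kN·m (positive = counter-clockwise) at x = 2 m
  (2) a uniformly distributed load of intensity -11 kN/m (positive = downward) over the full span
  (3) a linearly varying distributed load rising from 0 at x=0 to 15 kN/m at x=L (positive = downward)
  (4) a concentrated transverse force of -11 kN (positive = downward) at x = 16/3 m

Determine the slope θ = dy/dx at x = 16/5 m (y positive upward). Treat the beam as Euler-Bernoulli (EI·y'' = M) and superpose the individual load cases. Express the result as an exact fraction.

θ(16/5) = 9623/11250000 rad

Load 1 — applied couple M₀=-15 kN·m at a=2 m (b=L-a=6):
  θ_1 = (R_Ax²/2 - M_Ax - M₀(x-a))/EI  [x>a] with R_A=-135/64, M_A=45/16 = ((-135/64)·(16/5)²/2 - (45/16)·(16/5) - (-15)·((16/5)-2))/10000 = -9/50000 rad
Load 2 — uniform load w=-11 kN/m over full span:
  θ_2 = -wx(L-x)(L-2x)/(12EI) = -(-11)·(16/5)·(8-(16/5))·(8-2·(16/5))/(12·10000) = 176/78125 rad
Load 3 — triangular load w₀=15 kN/m (0→w₀ over full span):
  θ_3 = -w₀(2x(L-x)(L-2x)(x+2L)+x²(L-x)²)/(120LEI) = -15·(2·(16/5)·(8-(16/5))·(8-2·(16/5))·((16/5)+2·8)+(16/5)²·(8-(16/5))²)/(120·8·10000) = -144/78125 rad
Load 4 — point force P=-11 kN at a=16/3 m (b=L-a=8/3):
  θ_4 = -Pb²x(2aL-(3a+b)x)/(2L³EI)  [x≤a] = -(-11)·(8/3)²·(16/5)·(2·(16/3)·8-(3·(16/3)+(8/3))·(16/5))/(2·8³·10000) = 88/140625 rad
Superposition: θ = Σ θ_i = 9623/11250000 rad ≈ 0.000855 rad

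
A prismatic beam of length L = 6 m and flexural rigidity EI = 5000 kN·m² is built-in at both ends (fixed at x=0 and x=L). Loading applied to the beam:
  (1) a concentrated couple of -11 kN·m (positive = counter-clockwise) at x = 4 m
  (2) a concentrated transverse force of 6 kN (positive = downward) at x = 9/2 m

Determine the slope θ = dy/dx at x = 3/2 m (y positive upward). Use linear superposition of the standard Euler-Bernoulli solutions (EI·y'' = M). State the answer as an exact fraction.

θ(3/2) = 163/640000 rad

Load 1 — applied couple M₀=-11 kN·m at a=4 m (b=L-a=2):
  θ_1 = (R_Ax²/2 - M_Ax)/EI  [x≤a] with R_A=-22/9, M_A=-11/3 = ((-22/9)·(3/2)²/2 - (-11/3)·(3/2))/5000 = 11/20000 rad
Load 2 — point force P=6 kN at a=9/2 m (b=L-a=3/2):
  θ_2 = -Pb²x(2aL-(3a+b)x)/(2L³EI)  [x≤a] = -6·(3/2)²·(3/2)·(2·(9/2)·6-(3·(9/2)+(3/2))·(3/2))/(2·6³·5000) = -189/640000 rad
Superposition: θ = Σ θ_i = 163/640000 rad ≈ 0.000255 rad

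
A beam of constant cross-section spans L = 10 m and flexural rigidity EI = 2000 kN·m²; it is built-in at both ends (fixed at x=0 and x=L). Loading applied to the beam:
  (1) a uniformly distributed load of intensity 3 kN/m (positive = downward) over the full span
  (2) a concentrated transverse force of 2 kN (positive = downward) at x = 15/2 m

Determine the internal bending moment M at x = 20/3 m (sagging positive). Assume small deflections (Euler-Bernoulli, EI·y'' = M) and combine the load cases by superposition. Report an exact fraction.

Load 1 — uniform load w=3 kN/m over full span:
  M_1 = wLx/2 - wL²/12 - wx²/2 = 3·10·(20/3)/2 - 3·10²/12 - 3·(20/3)²/2 = 25/3 kN·m
Load 2 — point force P=2 kN at a=15/2 m (b=L-a=5/2):
  M_2 = Pb²(3a+b)x/L³ - Pab²/L²  [x≤a] = 2·(5/2)²·(3·(15/2)+(5/2))·(20/3)/10³ - 2·(15/2)·(5/2)²/10² = 55/48 kN·m
Superposition: M = Σ M_i = 455/48 kN·m ≈ 9.479167 kN·m

M(20/3) = 455/48 kN·m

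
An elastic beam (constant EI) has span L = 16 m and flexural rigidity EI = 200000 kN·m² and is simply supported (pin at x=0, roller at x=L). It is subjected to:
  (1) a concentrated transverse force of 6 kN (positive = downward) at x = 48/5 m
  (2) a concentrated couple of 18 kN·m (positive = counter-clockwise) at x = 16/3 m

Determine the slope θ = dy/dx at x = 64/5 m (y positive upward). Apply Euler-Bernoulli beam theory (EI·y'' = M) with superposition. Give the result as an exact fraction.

θ(64/5) = 419/1562500 rad

Load 1 — point force P=6 kN at a=48/5 m (b=L-a=32/5):
  θ_1 = -Pa(2L²-6Lx+3x²+a²)/(6LEI)  [x>a] = -6·(48/5)·(2·16²-6·16·(64/5)+3·(64/5)²+(48/5)²)/(6·16·200000) = 156/390625 rad
Load 2 — applied couple M₀=18 kN·m at a=16/3 m (b=L-a=32/3):
  θ_2 = (M₀x²/(2L)-M₀(x-a)+C₁)/EI  [x>a] with C₁=M₀(3b²-L²)/(6L)=16 = (18·(64/5)²/(2·16)-18·((64/5)-(16/3))+16)/200000 = -41/312500 rad
Superposition: θ = Σ θ_i = 419/1562500 rad ≈ 0.000268 rad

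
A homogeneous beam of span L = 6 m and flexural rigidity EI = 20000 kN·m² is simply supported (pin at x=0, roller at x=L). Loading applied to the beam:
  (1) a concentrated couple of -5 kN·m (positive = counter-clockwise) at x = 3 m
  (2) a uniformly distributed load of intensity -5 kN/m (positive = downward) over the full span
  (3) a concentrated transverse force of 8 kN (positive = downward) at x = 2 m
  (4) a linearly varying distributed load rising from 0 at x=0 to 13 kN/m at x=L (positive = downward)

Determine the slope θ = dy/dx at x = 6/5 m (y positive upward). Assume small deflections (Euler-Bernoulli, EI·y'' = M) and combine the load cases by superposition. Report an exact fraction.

θ(6/5) = -519187/450000000 rad

Load 1 — applied couple M₀=-5 kN·m at a=3 m (b=L-a=3):
  θ_1 = (M₀x²/(2L)+C₁)/EI  [x≤a] with C₁=M₀(3b²-L²)/(6L)=5/4 = ((-5)·(6/5)²/(2·6)+(5/4))/20000 = 13/400000 rad
Load 2 — uniform load w=-5 kN/m over full span:
  θ_2 = -w(L³-6Lx²+4x³)/(24EI) = -(-5)·(6³-6·6·(6/5)²+4·(6/5)³)/(24·20000) = 891/500000 rad
Load 3 — point force P=8 kN at a=2 m (b=L-a=4):
  θ_3 = -Pb(L²-b²-3x²)/(6LEI)  [x≤a] = -8·4·(6²-4²-3·(6/5)²)/(6·6·20000) = -98/140625 rad
Load 4 — triangular load w₀=13 kN/m (0→w₀ over full span):
  θ_4 = -w₀(7L⁴-30L²x²+15x⁴)/(360LEI) = -13·(7·6⁴-30·6²·(6/5)²+15·(6/5)⁴)/(360·6·20000) = -3549/1562500 rad
Superposition: θ = Σ θ_i = -519187/450000000 rad ≈ -0.001154 rad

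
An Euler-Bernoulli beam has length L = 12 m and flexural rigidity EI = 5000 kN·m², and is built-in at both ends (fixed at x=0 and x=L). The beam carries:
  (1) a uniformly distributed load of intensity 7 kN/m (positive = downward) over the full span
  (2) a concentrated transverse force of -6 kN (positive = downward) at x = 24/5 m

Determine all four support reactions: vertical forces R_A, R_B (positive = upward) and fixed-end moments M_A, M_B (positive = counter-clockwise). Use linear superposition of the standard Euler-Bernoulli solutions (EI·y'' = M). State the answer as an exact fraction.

Load 1 — uniform load w=7 kN/m over full span:
  R_A = wL/2 = 7·12/2 = 42 kN
  M_A = wL²/12 = 7·12²/12 = 84 kN·m
  R_B = wL/2 = 7·12/2 = 42 kN
  M_B = -wL²/12 = -7·12²/12 = -84 kN·m
Load 2 — point force P=-6 kN at a=24/5 m (b=L-a=36/5):
  R_A = Pb²(3a+b)/L³ = (-6)·(36/5)²·(3·(24/5)+(36/5))/12³ = -486/125 kN
  M_A = Pab²/L² = (-6)·(24/5)·(36/5)²/12² = -1296/125 kN·m
  R_B = Pa²(a+3b)/L³ = (-6)·(24/5)²·((24/5)+3·(36/5))/12³ = -264/125 kN
  M_B = -Pa²b/L² = -(-6)·(24/5)²·(36/5)/12² = 864/125 kN·m
Superposition: R_A = 4764/125 kN, M_A = 9204/125 kN·m, R_B = 4986/125 kN, M_B = -9636/125 kN·m

R_A = 4764/125 kN, M_A = 9204/125 kN·m, R_B = 4986/125 kN, M_B = -9636/125 kN·m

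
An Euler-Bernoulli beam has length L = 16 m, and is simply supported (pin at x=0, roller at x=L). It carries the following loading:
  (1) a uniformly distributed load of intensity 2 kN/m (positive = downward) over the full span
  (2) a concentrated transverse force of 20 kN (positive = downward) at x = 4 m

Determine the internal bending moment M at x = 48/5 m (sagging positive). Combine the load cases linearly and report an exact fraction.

M(48/5) = 2336/25 kN·m

Load 1 — uniform load w=2 kN/m over full span:
  M_1 = wx(L-x)/2 = 2·(48/5)·(16-(48/5))/2 = 1536/25 kN·m
Load 2 — point force P=20 kN at a=4 m (b=L-a=12):
  M_2 = Pa(L-x)/L  [x>a] = 20·4·(16-(48/5))/16 = 32 kN·m
Superposition: M = Σ M_i = 2336/25 kN·m ≈ 93.440000 kN·m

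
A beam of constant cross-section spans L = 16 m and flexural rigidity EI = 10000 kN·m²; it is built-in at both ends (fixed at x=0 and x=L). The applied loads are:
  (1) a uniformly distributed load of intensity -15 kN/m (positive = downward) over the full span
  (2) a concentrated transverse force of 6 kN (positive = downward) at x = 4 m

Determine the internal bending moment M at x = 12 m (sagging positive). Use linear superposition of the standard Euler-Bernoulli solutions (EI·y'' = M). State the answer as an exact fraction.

Load 1 — uniform load w=-15 kN/m over full span:
  M_1 = wLx/2 - wL²/12 - wx²/2 = (-15)·16·12/2 - (-15)·16²/12 - (-15)·12²/2 = -40 kN·m
Load 2 — point force P=6 kN at a=4 m (b=L-a=12):
  M_2 = Pa²(a+3b)(L-x)/L³ - Pa²b/L²  [x>a] = 6·4²·(4+3·12)·(16-12)/16³ - 6·4²·12/16² = -3/4 kN·m
Superposition: M = Σ M_i = -163/4 kN·m ≈ -40.750000 kN·m

M(12) = -163/4 kN·m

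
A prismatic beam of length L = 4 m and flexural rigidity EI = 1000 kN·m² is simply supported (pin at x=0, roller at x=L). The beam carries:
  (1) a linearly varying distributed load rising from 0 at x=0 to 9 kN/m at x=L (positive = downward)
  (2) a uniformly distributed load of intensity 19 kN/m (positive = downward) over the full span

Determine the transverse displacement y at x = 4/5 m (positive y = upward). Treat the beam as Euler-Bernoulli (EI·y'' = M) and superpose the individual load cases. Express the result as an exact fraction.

y(4/5) = -269936/5859375 m

Load 1 — triangular load w₀=9 kN/m (0→w₀ over full span):
  y_1 = -w₀x(7L⁴-10L²x²+3x⁴)/(360LEI) = -9·(4/5)·(7·4⁴-10·4²·(4/5)²+3·(4/5)⁴)/(360·4·1000) = -16512/1953125 m
Load 2 — uniform load w=19 kN/m over full span:
  y_2 = -wx(L³-2Lx²+x³)/(24EI) = -19·(4/5)·(4³-2·4·(4/5)²+(4/5)³)/(24·1000) = -8816/234375 m
Superposition: y = Σ y_i = -269936/5859375 m ≈ -0.046069 m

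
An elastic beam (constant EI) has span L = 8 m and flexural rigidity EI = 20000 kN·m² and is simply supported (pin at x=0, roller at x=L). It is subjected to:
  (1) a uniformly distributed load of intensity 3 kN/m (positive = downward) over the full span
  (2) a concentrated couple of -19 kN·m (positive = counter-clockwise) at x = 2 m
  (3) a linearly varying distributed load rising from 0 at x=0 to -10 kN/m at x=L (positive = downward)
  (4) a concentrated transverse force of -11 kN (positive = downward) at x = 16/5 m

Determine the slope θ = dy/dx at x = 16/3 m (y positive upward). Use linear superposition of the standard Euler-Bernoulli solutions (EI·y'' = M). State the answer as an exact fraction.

θ(16/3) = -3494341/2430000000 rad

Load 1 — uniform load w=3 kN/m over full span:
  θ_1 = -w(L³-6Lx²+4x³)/(24EI) = -3·(8³-6·8·(16/3)²+4·(16/3)³)/(24·20000) = 26/16875 rad
Load 2 — applied couple M₀=-19 kN·m at a=2 m (b=L-a=6):
  θ_2 = (M₀x²/(2L)-M₀(x-a)+C₁)/EI  [x>a] with C₁=M₀(3b²-L²)/(6L)=-209/12 = ((-19)·(16/3)²/(2·8)-(-19)·((16/3)-2)+(-209/12))/20000 = 437/720000 rad
Load 3 — triangular load w₀=-10 kN/m (0→w₀ over full span):
  θ_3 = -w₀(7L⁴-30L²x²+15x⁴)/(360LEI) = -(-10)·(7·8⁴-30·8²·(16/3)²+15·(16/3)⁴)/(360·8·20000) = -364/151875 rad
Load 4 — point force P=-11 kN at a=16/5 m (b=L-a=24/5):
  θ_4 = -Pa(2L²-6Lx+3x²+a²)/(6LEI)  [x>a] = -(-11)·(16/5)·(2·8²-6·8·(16/3)+3·(16/3)²+(16/5)²)/(6·8·20000) = -836/703125 rad
Superposition: θ = Σ θ_i = -3494341/2430000000 rad ≈ -0.001438 rad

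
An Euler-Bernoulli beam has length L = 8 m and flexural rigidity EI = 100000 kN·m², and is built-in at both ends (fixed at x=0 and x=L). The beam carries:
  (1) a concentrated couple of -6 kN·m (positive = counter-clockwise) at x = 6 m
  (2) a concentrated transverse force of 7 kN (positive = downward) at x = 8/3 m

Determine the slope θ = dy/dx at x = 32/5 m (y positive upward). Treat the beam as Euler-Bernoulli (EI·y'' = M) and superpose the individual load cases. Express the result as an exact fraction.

Load 1 — applied couple M₀=-6 kN·m at a=6 m (b=L-a=2):
  θ_1 = (R_Ax²/2 - M_Ax - M₀(x-a))/EI  [x>a] with R_A=-27/32, M_A=-15/8 = ((-27/32)·(32/5)²/2 - (-15/8)·(32/5) - (-6)·((32/5)-6))/100000 = -9/312500 rad
Load 2 — point force P=7 kN at a=8/3 m (b=L-a=16/3):
  θ_2 = Pa²(L-x)(2bL-(3b+a)(L-x))/(2L³EI)  [x>a] = 7·(8/3)²·(8-(32/5))·(2·(16/3)·8-(3·(16/3)+(8/3))·(8-(32/5)))/(2·8³·100000) = 91/2109375 rad
Superposition: θ = Σ θ_i = 121/8437500 rad ≈ 0.000014 rad

θ(32/5) = 121/8437500 rad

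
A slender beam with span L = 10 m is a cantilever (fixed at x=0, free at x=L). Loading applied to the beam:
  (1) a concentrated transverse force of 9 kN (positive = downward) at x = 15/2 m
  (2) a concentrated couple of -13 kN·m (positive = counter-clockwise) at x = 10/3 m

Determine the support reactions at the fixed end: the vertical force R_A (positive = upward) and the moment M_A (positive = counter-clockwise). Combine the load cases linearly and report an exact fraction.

Load 1 — point force P=9 kN at a=15/2 m (b=L-a=5/2):
  R_A = P = 9 kN
  M_A = Pa = 9·(15/2) = 135/2 kN·m
Load 2 — applied couple M₀=-13 kN·m at a=10/3 m (b=L-a=20/3):
  R_A = 0 kN
  M_A = -M₀ = -(-13) = 13 kN·m
Superposition: R_A = 9 kN, M_A = 161/2 kN·m

R_A = 9 kN, M_A = 161/2 kN·m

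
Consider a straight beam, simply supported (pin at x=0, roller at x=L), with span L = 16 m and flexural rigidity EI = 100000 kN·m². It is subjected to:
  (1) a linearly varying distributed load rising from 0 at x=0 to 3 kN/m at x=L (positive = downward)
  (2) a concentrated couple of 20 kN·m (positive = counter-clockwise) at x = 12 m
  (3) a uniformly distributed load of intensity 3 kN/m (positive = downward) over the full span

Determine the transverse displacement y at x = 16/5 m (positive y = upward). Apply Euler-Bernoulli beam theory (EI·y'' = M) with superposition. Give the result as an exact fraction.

Load 1 — triangular load w₀=3 kN/m (0→w₀ over full span):
  y_1 = -w₀x(7L⁴-10L²x²+3x⁴)/(360LEI) = -3·(16/5)·(7·16⁴-10·16²·(16/5)²+3·(16/5)⁴)/(360·16·100000) = -352256/48828125 m
Load 2 — applied couple M₀=20 kN·m at a=12 m (b=L-a=4):
  y_2 = (M₀x³/(6L)+C₁x)/EI  [x≤a] with C₁=M₀(3b²-L²)/(6L)=-130/3 = (20·(16/5)³/(6·16)+(-130/3)·(16/5))/100000 = -103/78125 m
Load 3 — uniform load w=3 kN/m over full span:
  y_3 = -wx(L³-2Lx²+x³)/(24EI) = -3·(16/5)·(16³-2·16·(16/5)²+(16/5)³)/(24·100000) = -29696/1953125 m
Superposition: y = Σ y_i = -1159031/48828125 m ≈ -0.023737 m

y(16/5) = -1159031/48828125 m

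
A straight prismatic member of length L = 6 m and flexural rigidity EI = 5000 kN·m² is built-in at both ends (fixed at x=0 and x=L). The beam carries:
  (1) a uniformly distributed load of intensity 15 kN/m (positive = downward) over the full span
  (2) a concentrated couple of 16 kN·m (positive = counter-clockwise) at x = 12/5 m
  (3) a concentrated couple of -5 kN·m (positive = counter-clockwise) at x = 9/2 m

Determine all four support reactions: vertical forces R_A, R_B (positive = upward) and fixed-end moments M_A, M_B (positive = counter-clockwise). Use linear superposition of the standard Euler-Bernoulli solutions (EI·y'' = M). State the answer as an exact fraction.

R_A = 19161/400 kN, M_A = 18143/400 kN·m, R_B = 16839/400 kN, M_B = -15577/400 kN·m

Load 1 — uniform load w=15 kN/m over full span:
  R_A = wL/2 = 15·6/2 = 45 kN
  M_A = wL²/12 = 15·6²/12 = 45 kN·m
  R_B = wL/2 = 15·6/2 = 45 kN
  M_B = -wL²/12 = -15·6²/12 = -45 kN·m
Load 2 — applied couple M₀=16 kN·m at a=12/5 m (b=L-a=18/5):
  R_A = 6M₀ab/L³ = 6·16·(12/5)·(18/5)/6³ = 96/25 kN
  M_A = M₀b(2a-b)/L² = 16·(18/5)·(2·(12/5)-(18/5))/6² = 48/25 kN·m
  R_B = -6M₀ab/L³ = -6·16·(12/5)·(18/5)/6³ = -96/25 kN
  M_B = M₀a(2b-a)/L² = 16·(12/5)·(2·(18/5)-(12/5))/6² = 128/25 kN·m
Load 3 — applied couple M₀=-5 kN·m at a=9/2 m (b=L-a=3/2):
  R_A = 6M₀ab/L³ = 6·(-5)·(9/2)·(3/2)/6³ = -15/16 kN
  M_A = M₀b(2a-b)/L² = (-5)·(3/2)·(2·(9/2)-(3/2))/6² = -25/16 kN·m
  R_B = -6M₀ab/L³ = -6·(-5)·(9/2)·(3/2)/6³ = 15/16 kN
  M_B = M₀a(2b-a)/L² = (-5)·(9/2)·(2·(3/2)-(9/2))/6² = 15/16 kN·m
Superposition: R_A = 19161/400 kN, M_A = 18143/400 kN·m, R_B = 16839/400 kN, M_B = -15577/400 kN·m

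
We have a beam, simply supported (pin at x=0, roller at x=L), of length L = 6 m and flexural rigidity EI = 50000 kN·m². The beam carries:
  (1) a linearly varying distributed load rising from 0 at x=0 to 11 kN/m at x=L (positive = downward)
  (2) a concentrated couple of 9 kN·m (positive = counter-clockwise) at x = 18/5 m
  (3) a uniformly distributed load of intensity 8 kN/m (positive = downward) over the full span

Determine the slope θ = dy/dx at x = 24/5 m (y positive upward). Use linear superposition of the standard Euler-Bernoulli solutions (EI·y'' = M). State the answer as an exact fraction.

Load 1 — triangular load w₀=11 kN/m (0→w₀ over full span):
  θ_1 = -w₀(7L⁴-30L²x²+15x⁴)/(360LEI) = -11·(7·6⁴-30·6²·(24/5)²+15·(24/5)⁴)/(360·6·50000) = 24981/31250000 rad
Load 2 — applied couple M₀=9 kN·m at a=18/5 m (b=L-a=12/5):
  θ_2 = (M₀x²/(2L)-M₀(x-a)+C₁)/EI  [x>a] with C₁=M₀(3b²-L²)/(6L)=-117/25 = (9·(24/5)²/(2·6)-9·((24/5)-(18/5))+(-117/25))/50000 = 9/250000 rad
Load 3 — uniform load w=8 kN/m over full span:
  θ_3 = -w(L³-6Lx²+4x³)/(24EI) = -8·(6³-6·6·(24/5)²+4·(24/5)³)/(24·50000) = 891/781250 rad
Superposition: θ = Σ θ_i = 30873/15625000 rad ≈ 0.001976 rad

θ(24/5) = 30873/15625000 rad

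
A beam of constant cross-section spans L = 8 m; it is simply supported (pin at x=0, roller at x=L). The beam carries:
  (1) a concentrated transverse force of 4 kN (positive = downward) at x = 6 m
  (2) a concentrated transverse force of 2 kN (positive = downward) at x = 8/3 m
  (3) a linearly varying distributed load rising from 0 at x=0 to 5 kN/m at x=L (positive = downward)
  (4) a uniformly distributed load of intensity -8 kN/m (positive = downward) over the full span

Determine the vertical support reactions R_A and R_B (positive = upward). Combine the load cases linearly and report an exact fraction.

Load 1 — point force P=4 kN at a=6 m (b=L-a=2):
  R_A = Pb/L = 4·2/8 = 1 kN
  R_B = Pa/L = 4·6/8 = 3 kN
Load 2 — point force P=2 kN at a=8/3 m (b=L-a=16/3):
  R_A = Pb/L = 2·(16/3)/8 = 4/3 kN
  R_B = Pa/L = 2·(8/3)/8 = 2/3 kN
Load 3 — triangular load w₀=5 kN/m (0→w₀ over full span):
  R_A = w₀L/6 = 5·8/6 = 20/3 kN
  R_B = w₀L/3 = 5·8/3 = 40/3 kN
Load 4 — uniform load w=-8 kN/m over full span:
  R_A = wL/2 = (-8)·8/2 = -32 kN
  R_B = wL/2 = (-8)·8/2 = -32 kN
Superposition: R_A = -23 kN, R_B = -15 kN

R_A = -23 kN, R_B = -15 kN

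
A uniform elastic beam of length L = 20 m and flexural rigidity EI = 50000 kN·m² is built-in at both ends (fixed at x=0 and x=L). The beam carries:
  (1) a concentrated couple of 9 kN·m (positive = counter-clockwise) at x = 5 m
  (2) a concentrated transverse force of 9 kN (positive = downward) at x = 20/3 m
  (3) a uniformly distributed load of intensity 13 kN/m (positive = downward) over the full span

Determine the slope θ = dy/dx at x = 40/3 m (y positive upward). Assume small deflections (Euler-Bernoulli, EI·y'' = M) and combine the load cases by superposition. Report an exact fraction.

Load 1 — applied couple M₀=9 kN·m at a=5 m (b=L-a=15):
  θ_1 = (R_Ax²/2 - M_Ax - M₀(x-a))/EI  [x>a] with R_A=81/160, M_A=-27/16 = ((81/160)·(40/3)²/2 - (-27/16)·(40/3) - 9·((40/3)-5))/50000 = -3/20000 rad
Load 2 — point force P=9 kN at a=20/3 m (b=L-a=40/3):
  θ_2 = Pa²(L-x)(2bL-(3b+a)(L-x))/(2L³EI)  [x>a] = 9·(20/3)²·(20-(40/3))·(2·(40/3)·20-(3·(40/3)+(20/3))·(20-(40/3)))/(2·20³·50000) = 1/1350 rad
Load 3 — uniform load w=13 kN/m over full span:
  θ_3 = -wx(L-x)(L-2x)/(12EI) = -13·(40/3)·(20-(40/3))·(20-2·(40/3))/(12·50000) = 26/2025 rad
Superposition: θ = Σ θ_i = 21757/1620000 rad ≈ 0.013430 rad

θ(40/3) = 21757/1620000 rad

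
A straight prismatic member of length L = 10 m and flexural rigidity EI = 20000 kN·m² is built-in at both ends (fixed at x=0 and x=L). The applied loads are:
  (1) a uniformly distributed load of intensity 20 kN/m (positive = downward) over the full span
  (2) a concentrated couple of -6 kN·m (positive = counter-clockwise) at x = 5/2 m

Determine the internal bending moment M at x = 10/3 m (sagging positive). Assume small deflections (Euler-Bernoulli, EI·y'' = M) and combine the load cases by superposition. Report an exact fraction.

Load 1 — uniform load w=20 kN/m over full span:
  M_1 = wLx/2 - wL²/12 - wx²/2 = 20·10·(10/3)/2 - 20·10²/12 - 20·(10/3)²/2 = 500/9 kN·m
Load 2 — applied couple M₀=-6 kN·m at a=5/2 m (b=L-a=15/2):
  M_2 = R_Ax - M_A - M₀  [x>a] with R_A=-27/40, M_A=9/8 = (-27/40)·(10/3) - (9/8) - (-6) = 21/8 kN·m
Superposition: M = Σ M_i = 4189/72 kN·m ≈ 58.180556 kN·m

M(10/3) = 4189/72 kN·m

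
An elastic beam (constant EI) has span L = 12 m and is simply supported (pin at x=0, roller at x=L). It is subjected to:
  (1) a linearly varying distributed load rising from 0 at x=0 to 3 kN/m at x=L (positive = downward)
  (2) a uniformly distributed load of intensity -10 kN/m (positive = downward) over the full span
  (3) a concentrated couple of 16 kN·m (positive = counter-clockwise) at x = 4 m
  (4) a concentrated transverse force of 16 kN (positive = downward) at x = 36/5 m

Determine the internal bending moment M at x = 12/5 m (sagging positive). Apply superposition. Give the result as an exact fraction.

M(12/5) = -10352/125 kN·m

Load 1 — triangular load w₀=3 kN/m (0→w₀ over full span):
  M_1 = w₀Lx/6 - w₀x³/(6L) = 3·12·(12/5)/6 - 3·(12/5)³/(6·12) = 1728/125 kN·m
Load 2 — uniform load w=-10 kN/m over full span:
  M_2 = wx(L-x)/2 = (-10)·(12/5)·(12-(12/5))/2 = -576/5 kN·m
Load 3 — applied couple M₀=16 kN·m at a=4 m (b=L-a=8):
  M_3 = M₀x/L  [x≤a] = 16·(12/5)/12 = 16/5 kN·m
Load 4 — point force P=16 kN at a=36/5 m (b=L-a=24/5):
  M_4 = Pbx/L  [x≤a] = 16·(24/5)·(12/5)/12 = 384/25 kN·m
Superposition: M = Σ M_i = -10352/125 kN·m ≈ -82.816000 kN·m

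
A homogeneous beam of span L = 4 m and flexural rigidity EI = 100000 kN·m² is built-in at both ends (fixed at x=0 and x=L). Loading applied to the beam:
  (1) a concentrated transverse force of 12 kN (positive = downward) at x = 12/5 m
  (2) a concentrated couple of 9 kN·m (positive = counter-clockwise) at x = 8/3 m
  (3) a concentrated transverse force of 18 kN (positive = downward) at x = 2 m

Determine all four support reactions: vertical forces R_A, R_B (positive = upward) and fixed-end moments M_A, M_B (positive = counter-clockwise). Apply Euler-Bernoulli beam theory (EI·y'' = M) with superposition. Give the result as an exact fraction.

R_A = 2028/125 kN, M_A = 2076/125 kN·m, R_B = 1722/125 kN, M_B = -1989/125 kN·m

Load 1 — point force P=12 kN at a=12/5 m (b=L-a=8/5):
  R_A = Pb²(3a+b)/L³ = 12·(8/5)²·(3·(12/5)+(8/5))/4³ = 528/125 kN
  M_A = Pab²/L² = 12·(12/5)·(8/5)²/4² = 576/125 kN·m
  R_B = Pa²(a+3b)/L³ = 12·(12/5)²·((12/5)+3·(8/5))/4³ = 972/125 kN
  M_B = -Pa²b/L² = -12·(12/5)²·(8/5)/4² = -864/125 kN·m
Load 2 — applied couple M₀=9 kN·m at a=8/3 m (b=L-a=4/3):
  R_A = 6M₀ab/L³ = 6·9·(8/3)·(4/3)/4³ = 3 kN
  M_A = M₀b(2a-b)/L² = 9·(4/3)·(2·(8/3)-(4/3))/4² = 3 kN·m
  R_B = -6M₀ab/L³ = -6·9·(8/3)·(4/3)/4³ = -3 kN
  M_B = M₀a(2b-a)/L² = 9·(8/3)·(2·(4/3)-(8/3))/4² = 0 kN·m
Load 3 — point force P=18 kN at a=2 m (b=L-a=2):
  R_A = Pb²(3a+b)/L³ = 18·2²·(3·2+2)/4³ = 9 kN
  M_A = Pab²/L² = 18·2·2²/4² = 9 kN·m
  R_B = Pa²(a+3b)/L³ = 18·2²·(2+3·2)/4³ = 9 kN
  M_B = -Pa²b/L² = -18·2²·2/4² = -9 kN·m
Superposition: R_A = 2028/125 kN, M_A = 2076/125 kN·m, R_B = 1722/125 kN, M_B = -1989/125 kN·m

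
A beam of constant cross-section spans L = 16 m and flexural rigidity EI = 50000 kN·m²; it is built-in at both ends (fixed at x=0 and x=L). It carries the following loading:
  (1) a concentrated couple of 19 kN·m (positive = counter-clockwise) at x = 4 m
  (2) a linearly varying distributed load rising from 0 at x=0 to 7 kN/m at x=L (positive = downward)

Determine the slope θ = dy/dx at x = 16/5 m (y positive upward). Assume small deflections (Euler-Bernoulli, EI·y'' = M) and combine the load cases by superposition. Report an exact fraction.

Load 1 — applied couple M₀=19 kN·m at a=4 m (b=L-a=12):
  θ_1 = (R_Ax²/2 - M_Ax)/EI  [x≤a] with R_A=171/128, M_A=-57/16 = ((171/128)·(16/5)²/2 - (-57/16)·(16/5))/50000 = 57/156250 rad
Load 2 — triangular load w₀=7 kN/m (0→w₀ over full span):
  θ_2 = -w₀(2x(L-x)(L-2x)(x+2L)+x²(L-x)²)/(120LEI) = -7·(2·(16/5)·(16-(16/5))·(16-2·(16/5))·((16/5)+2·16)+(16/5)²·(16-(16/5))²)/(120·16·50000) = -12544/5859375 rad
Superposition: θ = Σ θ_i = -20813/11718750 rad ≈ -0.001776 rad

θ(16/5) = -20813/11718750 rad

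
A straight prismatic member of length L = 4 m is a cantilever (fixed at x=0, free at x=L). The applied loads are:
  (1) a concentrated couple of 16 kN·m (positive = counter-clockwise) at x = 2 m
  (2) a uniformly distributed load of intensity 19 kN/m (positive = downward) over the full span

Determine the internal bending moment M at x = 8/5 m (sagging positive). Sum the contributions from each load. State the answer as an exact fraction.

Load 1 — applied couple M₀=16 kN·m at a=2 m (b=L-a=2):
  M_1 = M₀  [x≤a] = 16 = 16 kN·m
Load 2 — uniform load w=19 kN/m over full span:
  M_2 = -w(L-x)²/2 = -19·(4-(8/5))²/2 = -1368/25 kN·m
Superposition: M = Σ M_i = -968/25 kN·m ≈ -38.720000 kN·m

M(8/5) = -968/25 kN·m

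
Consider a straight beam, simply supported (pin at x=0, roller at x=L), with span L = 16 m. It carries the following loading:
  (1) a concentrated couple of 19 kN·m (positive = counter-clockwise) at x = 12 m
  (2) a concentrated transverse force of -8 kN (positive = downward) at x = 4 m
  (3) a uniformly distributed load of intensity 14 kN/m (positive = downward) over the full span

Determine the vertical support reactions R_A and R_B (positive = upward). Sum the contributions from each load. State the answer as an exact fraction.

Load 1 — applied couple M₀=19 kN·m at a=12 m (b=L-a=4):
  R_A = M₀/L = 19/16 kN
  R_B = -M₀/L = -19/16 kN
Load 2 — point force P=-8 kN at a=4 m (b=L-a=12):
  R_A = Pb/L = (-8)·12/16 = -6 kN
  R_B = Pa/L = (-8)·4/16 = -2 kN
Load 3 — uniform load w=14 kN/m over full span:
  R_A = wL/2 = 14·16/2 = 112 kN
  R_B = wL/2 = 14·16/2 = 112 kN
Superposition: R_A = 1715/16 kN, R_B = 1741/16 kN

R_A = 1715/16 kN, R_B = 1741/16 kN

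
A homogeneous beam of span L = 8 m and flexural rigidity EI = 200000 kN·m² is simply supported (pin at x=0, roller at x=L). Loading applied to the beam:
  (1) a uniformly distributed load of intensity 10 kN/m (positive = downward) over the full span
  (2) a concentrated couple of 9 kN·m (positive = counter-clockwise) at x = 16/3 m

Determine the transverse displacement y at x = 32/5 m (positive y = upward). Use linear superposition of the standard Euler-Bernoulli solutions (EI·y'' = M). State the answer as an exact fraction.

y(32/5) = -1898/1171875 m

Load 1 — uniform load w=10 kN/m over full span:
  y_1 = -wx(L³-2Lx²+x³)/(24EI) = -10·(32/5)·(8³-2·8·(32/5)²+(32/5)³)/(24·200000) = -1856/1171875 m
Load 2 — applied couple M₀=9 kN·m at a=16/3 m (b=L-a=8/3):
  y_2 = (M₀x³/(6L)-M₀(x-a)²/2+C₁x)/EI  [x>a] with C₁=M₀(3b²-L²)/(6L)=-8 = (9·(32/5)³/(6·8)-9·((32/5)-(16/3))²/2+(-8)·(32/5))/200000 = -14/390625 m
Superposition: y = Σ y_i = -1898/1171875 m ≈ -0.001620 m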